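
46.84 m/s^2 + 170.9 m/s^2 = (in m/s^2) 217.7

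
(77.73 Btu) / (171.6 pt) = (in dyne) 1.355e+11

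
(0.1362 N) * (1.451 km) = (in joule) 197.6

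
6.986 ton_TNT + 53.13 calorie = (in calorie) 6.986e+09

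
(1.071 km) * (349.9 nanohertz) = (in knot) 0.0007284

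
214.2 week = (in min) 2.159e+06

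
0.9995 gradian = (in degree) 0.8996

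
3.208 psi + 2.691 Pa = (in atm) 0.2183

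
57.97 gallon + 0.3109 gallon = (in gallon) 58.28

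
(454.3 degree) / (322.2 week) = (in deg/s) 2.331e-06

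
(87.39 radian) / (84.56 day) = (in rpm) 0.0001142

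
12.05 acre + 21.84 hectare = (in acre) 66.02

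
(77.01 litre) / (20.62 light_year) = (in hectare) 3.948e-23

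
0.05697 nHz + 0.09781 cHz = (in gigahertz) 9.781e-13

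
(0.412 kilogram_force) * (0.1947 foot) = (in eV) 1.497e+18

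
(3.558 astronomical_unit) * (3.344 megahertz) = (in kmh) 6.408e+18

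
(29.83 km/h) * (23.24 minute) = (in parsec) 3.744e-13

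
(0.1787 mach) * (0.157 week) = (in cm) 5.778e+08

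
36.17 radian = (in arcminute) 1.243e+05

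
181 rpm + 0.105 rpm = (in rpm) 181.1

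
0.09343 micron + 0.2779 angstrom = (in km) 9.346e-11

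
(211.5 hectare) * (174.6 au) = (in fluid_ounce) 1.868e+24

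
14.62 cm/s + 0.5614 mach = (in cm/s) 1.913e+04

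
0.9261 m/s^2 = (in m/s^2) 0.9261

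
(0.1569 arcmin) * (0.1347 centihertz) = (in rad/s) 6.148e-08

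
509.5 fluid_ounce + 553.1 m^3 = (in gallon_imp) 1.217e+05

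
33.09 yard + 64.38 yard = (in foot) 292.4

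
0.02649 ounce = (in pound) 0.001656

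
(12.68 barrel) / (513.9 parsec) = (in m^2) 1.271e-19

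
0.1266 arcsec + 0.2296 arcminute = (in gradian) 0.004291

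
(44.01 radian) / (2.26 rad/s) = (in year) 6.175e-07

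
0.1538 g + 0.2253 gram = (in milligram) 379.1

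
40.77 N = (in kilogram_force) 4.157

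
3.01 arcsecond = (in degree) 0.0008361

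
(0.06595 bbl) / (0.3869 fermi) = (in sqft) 2.917e+14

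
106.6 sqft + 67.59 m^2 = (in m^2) 77.49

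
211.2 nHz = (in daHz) 2.112e-08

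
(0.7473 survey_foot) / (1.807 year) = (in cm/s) 3.997e-07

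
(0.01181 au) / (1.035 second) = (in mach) 5.013e+06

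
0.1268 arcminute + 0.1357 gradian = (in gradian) 0.138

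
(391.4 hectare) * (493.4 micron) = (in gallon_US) 5.102e+05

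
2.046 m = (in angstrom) 2.046e+10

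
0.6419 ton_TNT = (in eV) 1.676e+28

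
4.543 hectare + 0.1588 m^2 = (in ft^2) 4.89e+05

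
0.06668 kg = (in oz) 2.352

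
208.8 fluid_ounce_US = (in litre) 6.175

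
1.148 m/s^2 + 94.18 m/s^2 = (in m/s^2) 95.33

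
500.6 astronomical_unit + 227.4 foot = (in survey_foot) 2.457e+14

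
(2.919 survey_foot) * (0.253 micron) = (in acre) 5.562e-11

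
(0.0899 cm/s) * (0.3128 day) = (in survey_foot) 79.71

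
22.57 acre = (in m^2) 9.134e+04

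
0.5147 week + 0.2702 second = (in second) 3.113e+05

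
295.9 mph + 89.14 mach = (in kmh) 1.097e+05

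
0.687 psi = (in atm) 0.04675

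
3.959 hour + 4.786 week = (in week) 4.81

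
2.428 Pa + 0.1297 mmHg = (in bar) 0.0001972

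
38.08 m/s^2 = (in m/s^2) 38.08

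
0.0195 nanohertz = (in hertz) 1.95e-11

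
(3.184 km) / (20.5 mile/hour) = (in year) 1.102e-05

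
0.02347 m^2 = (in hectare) 2.347e-06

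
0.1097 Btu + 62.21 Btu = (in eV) 4.104e+23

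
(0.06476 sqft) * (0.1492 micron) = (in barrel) 5.646e-09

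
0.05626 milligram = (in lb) 1.24e-07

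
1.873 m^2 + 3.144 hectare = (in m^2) 3.144e+04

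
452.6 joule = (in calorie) 108.2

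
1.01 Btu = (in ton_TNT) 2.547e-07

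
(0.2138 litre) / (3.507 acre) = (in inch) 5.931e-07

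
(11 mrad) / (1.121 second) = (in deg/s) 0.5622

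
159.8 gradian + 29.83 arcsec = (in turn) 0.3995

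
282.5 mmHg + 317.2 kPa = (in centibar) 354.9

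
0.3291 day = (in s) 2.843e+04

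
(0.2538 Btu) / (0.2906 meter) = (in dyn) 9.214e+07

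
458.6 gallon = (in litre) 1736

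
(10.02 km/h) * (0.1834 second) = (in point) 1447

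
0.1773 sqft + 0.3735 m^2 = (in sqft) 4.198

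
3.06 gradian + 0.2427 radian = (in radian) 0.2908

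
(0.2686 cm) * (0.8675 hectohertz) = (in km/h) 0.8388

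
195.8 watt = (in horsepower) 0.2626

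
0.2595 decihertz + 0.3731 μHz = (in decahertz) 0.002595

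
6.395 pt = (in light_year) 2.385e-19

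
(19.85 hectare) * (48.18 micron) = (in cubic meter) 9.564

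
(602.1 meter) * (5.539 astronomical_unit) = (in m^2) 4.989e+14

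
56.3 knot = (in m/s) 28.96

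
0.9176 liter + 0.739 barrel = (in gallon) 31.28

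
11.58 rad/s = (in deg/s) 663.5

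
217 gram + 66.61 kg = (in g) 6.683e+04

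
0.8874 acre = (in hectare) 0.3591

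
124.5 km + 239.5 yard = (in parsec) 4.042e-12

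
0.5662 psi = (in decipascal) 3.904e+04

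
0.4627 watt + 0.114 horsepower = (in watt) 85.47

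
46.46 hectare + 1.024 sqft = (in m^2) 4.646e+05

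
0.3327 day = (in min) 479.1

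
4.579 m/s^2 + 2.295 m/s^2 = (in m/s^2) 6.874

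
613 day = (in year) 1.679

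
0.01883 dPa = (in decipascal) 0.01883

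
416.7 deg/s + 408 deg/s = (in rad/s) 14.39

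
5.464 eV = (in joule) 8.754e-19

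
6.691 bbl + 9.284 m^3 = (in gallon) 2734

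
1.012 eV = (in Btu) 1.537e-22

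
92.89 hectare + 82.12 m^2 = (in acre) 229.6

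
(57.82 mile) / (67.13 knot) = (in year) 8.544e-05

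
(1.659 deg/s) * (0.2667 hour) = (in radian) 27.8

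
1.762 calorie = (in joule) 7.372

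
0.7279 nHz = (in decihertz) 7.279e-09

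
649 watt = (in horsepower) 0.8703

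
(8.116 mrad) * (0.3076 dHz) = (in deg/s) 0.0143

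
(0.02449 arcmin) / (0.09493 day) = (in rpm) 8.294e-09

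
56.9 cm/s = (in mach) 0.001671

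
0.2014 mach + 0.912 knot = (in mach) 0.2028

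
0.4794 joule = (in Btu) 0.0004544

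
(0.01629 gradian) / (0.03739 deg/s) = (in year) 1.243e-08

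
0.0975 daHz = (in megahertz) 9.75e-07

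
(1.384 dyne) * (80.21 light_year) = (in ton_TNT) 2510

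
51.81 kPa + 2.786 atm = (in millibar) 3341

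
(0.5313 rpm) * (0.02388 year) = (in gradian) 2.667e+06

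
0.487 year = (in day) 177.8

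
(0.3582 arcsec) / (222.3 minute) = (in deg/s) 7.46e-09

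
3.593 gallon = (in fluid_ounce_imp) 478.7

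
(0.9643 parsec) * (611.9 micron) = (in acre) 4.499e+09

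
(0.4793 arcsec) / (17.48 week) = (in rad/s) 2.198e-13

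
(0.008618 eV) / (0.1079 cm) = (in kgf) 1.305e-19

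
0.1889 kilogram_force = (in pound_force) 0.4165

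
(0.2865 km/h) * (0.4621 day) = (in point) 9.007e+06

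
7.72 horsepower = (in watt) 5757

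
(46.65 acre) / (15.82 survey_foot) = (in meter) 3.915e+04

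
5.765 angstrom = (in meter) 5.765e-10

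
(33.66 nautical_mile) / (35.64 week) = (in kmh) 0.01041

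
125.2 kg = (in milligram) 1.252e+08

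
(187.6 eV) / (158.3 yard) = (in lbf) 4.668e-20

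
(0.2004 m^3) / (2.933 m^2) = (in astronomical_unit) 4.567e-13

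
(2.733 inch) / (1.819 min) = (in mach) 1.868e-06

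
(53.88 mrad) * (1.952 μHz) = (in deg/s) 6.026e-06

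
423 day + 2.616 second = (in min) 6.091e+05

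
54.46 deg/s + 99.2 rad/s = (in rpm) 956.4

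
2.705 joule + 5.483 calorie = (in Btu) 0.02431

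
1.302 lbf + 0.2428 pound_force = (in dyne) 6.872e+05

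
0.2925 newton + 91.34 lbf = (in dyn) 4.066e+07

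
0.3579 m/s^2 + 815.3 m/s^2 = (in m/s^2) 815.7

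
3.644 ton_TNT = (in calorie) 3.644e+09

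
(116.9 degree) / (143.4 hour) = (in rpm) 3.774e-05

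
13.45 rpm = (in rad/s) 1.408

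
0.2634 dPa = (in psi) 3.82e-06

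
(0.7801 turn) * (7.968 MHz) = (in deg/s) 2.238e+09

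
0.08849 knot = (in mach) 0.0001337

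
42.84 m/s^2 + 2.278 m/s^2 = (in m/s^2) 45.12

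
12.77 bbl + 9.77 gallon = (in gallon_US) 546.1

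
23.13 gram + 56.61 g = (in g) 79.74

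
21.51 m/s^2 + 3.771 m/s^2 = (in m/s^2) 25.28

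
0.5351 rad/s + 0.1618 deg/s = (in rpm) 5.137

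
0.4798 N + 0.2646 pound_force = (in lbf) 0.3725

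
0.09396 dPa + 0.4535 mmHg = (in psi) 0.008771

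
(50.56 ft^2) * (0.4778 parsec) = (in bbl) 4.356e+17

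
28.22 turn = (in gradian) 1.129e+04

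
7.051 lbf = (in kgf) 3.198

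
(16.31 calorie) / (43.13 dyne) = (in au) 1.058e-06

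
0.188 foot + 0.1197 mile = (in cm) 1.927e+04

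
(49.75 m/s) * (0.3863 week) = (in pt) 3.295e+10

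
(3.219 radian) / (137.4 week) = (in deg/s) 2.219e-06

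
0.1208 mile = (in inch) 7654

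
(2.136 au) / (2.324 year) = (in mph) 9753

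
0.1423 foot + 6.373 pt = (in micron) 4.562e+04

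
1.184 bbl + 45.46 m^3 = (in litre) 4.565e+04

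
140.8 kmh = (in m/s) 39.11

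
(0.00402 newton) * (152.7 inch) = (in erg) 1.559e+05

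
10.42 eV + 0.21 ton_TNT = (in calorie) 2.1e+08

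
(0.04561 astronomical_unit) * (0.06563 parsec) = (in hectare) 1.382e+21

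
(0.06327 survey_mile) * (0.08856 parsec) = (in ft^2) 2.995e+18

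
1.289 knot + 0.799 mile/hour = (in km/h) 3.673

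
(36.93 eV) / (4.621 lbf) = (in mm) 2.879e-16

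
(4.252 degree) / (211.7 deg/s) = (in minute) 0.0003348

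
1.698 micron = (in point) 0.004813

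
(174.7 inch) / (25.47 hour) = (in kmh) 0.0001742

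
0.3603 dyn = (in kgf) 3.674e-07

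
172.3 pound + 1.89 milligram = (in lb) 172.3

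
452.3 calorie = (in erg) 1.892e+10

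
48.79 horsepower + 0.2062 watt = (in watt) 3.638e+04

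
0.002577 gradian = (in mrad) 0.04048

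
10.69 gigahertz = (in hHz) 1.069e+08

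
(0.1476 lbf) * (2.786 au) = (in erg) 2.736e+18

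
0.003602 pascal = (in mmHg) 2.702e-05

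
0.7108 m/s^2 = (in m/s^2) 0.7108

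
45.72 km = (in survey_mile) 28.41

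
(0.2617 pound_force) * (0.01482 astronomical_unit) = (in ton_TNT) 0.6168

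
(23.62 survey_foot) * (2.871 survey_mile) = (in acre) 8.22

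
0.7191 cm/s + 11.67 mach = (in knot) 7724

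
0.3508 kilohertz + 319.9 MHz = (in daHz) 3.199e+07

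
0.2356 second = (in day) 2.727e-06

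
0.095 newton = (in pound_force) 0.02136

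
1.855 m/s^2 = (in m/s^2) 1.855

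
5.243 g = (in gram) 5.243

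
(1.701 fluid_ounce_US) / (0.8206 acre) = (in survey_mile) 9.413e-12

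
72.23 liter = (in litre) 72.23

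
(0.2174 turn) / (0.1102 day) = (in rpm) 0.00137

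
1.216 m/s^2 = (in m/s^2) 1.216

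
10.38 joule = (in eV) 6.479e+19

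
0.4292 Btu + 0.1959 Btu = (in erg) 6.595e+09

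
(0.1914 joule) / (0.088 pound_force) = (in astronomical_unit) 3.268e-12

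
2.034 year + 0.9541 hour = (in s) 6.415e+07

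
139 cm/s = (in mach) 0.004082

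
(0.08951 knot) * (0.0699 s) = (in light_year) 3.402e-19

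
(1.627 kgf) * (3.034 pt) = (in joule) 0.01708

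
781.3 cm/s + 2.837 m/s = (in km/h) 38.34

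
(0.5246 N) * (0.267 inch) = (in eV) 2.221e+16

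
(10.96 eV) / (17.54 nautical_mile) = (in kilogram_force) 5.512e-24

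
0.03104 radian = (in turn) 0.00494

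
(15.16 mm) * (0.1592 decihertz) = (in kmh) 0.0008688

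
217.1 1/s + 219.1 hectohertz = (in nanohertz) 2.213e+13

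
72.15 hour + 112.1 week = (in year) 2.158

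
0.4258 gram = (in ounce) 0.01502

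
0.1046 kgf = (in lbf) 0.2306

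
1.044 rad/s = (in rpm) 9.969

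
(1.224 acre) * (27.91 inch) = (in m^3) 3512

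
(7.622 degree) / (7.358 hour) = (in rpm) 4.796e-05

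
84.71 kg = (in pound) 186.8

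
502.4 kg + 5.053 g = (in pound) 1108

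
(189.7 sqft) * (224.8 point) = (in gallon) 369.2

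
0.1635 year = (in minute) 8.594e+04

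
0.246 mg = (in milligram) 0.246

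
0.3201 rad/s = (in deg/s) 18.34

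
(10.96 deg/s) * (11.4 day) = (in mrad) 1.884e+08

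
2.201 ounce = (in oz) 2.201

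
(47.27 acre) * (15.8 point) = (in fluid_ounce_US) 3.605e+07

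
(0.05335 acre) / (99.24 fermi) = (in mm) 2.176e+18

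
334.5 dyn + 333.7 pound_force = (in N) 1484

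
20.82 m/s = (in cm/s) 2082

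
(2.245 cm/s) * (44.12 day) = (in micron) 8.558e+10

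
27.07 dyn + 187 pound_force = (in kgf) 84.82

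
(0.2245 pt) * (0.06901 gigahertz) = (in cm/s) 5.465e+05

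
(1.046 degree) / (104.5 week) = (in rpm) 2.758e-09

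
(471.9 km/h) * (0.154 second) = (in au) 1.349e-10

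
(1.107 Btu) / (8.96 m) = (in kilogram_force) 13.29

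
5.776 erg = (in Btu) 5.475e-10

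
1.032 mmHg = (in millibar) 1.376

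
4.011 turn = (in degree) 1444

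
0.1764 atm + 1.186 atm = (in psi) 20.02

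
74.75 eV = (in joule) 1.198e-17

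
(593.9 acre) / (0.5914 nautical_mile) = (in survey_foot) 7199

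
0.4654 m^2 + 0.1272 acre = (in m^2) 515.2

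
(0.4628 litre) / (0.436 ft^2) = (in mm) 11.43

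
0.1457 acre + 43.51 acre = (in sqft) 1.902e+06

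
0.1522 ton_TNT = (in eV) 3.975e+27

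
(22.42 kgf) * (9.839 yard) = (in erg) 1.978e+10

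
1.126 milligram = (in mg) 1.126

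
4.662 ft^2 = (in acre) 0.000107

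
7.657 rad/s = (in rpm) 73.12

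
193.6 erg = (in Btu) 1.835e-08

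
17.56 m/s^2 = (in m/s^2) 17.56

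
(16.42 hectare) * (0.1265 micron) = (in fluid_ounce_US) 702.4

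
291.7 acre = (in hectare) 118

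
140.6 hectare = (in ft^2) 1.513e+07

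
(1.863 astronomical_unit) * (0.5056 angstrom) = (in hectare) 0.001409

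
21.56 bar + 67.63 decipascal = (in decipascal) 2.156e+07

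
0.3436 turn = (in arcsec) 4.453e+05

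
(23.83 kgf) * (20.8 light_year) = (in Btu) 4.359e+16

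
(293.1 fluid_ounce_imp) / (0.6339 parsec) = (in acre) 1.052e-22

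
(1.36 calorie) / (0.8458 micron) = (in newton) 6.728e+06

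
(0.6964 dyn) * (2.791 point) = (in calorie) 1.639e-09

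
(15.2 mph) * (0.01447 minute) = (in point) 1.672e+04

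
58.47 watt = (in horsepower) 0.07841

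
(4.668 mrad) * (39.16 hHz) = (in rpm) 174.6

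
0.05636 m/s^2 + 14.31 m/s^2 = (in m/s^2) 14.37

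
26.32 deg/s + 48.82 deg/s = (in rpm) 12.52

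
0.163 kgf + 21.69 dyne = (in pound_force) 0.3594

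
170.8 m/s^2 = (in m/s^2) 170.8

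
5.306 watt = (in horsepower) 0.007115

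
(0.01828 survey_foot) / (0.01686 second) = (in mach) 0.0009705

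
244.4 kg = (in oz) 8621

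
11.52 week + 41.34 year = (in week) 2167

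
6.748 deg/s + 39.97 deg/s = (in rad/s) 0.8154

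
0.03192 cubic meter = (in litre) 31.92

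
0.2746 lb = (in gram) 124.6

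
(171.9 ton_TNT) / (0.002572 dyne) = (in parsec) 906.2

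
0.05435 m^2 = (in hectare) 5.435e-06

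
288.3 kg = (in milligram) 2.883e+08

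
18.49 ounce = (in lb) 1.156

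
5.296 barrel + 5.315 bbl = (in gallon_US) 445.7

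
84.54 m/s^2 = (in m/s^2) 84.54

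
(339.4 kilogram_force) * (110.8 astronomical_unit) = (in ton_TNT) 1.319e+07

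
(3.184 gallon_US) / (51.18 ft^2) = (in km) 2.535e-06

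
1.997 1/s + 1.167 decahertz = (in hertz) 13.67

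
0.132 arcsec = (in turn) 1.019e-07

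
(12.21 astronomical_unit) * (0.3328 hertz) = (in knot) 1.182e+12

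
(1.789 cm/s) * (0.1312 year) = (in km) 74.02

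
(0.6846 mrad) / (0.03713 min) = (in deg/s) 0.01761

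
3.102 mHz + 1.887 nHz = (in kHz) 3.102e-06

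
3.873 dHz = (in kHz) 0.0003873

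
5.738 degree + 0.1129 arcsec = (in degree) 5.738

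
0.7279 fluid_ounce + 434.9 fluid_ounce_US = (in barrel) 0.08103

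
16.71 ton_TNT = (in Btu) 6.627e+07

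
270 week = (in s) 1.633e+08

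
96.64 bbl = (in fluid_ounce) 5.195e+05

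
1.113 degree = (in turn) 0.003092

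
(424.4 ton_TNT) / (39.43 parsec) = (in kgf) 1.488e-07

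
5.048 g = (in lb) 0.01113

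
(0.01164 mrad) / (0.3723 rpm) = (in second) 0.0002986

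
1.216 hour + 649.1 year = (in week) 3.385e+04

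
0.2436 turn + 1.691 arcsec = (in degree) 87.7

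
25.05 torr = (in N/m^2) 3340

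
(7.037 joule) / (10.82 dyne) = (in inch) 2.561e+06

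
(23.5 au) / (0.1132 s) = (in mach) 9.121e+10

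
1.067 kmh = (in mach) 0.0008705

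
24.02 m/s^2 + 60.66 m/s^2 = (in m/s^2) 84.68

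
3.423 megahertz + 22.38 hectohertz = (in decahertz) 3.425e+05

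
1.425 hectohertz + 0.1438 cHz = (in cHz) 1.425e+04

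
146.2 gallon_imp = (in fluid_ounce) 2.247e+04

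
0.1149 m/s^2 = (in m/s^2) 0.1149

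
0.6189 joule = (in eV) 3.863e+18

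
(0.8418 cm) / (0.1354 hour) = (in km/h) 6.217e-05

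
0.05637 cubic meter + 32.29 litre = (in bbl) 0.5577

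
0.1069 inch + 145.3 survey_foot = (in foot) 145.3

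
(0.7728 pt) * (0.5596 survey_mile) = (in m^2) 0.2455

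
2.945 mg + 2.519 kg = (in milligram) 2.519e+06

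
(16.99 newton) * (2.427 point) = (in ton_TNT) 3.477e-12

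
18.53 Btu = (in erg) 1.955e+11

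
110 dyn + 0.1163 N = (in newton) 0.1174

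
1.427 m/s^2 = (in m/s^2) 1.427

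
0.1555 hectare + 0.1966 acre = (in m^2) 2351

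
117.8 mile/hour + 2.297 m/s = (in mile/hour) 122.9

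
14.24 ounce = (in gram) 403.7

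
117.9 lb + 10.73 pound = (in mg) 5.835e+07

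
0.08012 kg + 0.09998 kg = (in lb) 0.3971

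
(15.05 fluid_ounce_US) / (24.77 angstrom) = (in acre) 44.4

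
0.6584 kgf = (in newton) 6.457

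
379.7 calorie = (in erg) 1.589e+10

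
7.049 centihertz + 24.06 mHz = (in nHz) 9.455e+07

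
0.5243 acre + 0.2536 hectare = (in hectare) 0.4658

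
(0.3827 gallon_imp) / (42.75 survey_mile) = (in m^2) 2.529e-08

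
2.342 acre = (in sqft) 1.02e+05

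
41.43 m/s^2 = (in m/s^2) 41.43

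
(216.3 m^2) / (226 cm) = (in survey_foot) 314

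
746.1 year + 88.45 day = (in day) 2.724e+05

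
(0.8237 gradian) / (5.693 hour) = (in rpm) 6.029e-06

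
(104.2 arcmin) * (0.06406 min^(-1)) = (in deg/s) 0.001854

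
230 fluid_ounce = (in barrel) 0.04278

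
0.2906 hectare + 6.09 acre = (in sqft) 2.966e+05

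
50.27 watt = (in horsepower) 0.06741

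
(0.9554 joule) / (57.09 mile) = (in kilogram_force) 1.06e-06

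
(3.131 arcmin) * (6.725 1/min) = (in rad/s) 0.0001021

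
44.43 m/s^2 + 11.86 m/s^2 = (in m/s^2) 56.29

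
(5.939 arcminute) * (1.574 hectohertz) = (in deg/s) 15.58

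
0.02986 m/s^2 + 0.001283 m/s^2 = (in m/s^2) 0.03114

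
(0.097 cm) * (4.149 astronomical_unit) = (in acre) 1.488e+05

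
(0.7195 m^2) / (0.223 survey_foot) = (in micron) 1.059e+07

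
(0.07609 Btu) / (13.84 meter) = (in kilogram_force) 0.5915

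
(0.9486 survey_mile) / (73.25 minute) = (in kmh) 1.25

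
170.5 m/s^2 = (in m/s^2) 170.5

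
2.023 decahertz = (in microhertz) 2.023e+07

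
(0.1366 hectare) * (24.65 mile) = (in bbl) 3.408e+08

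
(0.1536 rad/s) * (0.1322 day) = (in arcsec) 3.619e+08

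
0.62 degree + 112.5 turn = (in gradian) 4.5e+04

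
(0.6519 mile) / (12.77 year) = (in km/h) 9.379e-06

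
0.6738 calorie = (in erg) 2.819e+07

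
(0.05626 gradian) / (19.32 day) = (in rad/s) 5.294e-10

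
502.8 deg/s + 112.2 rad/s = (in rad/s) 121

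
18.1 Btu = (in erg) 1.91e+11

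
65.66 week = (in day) 459.6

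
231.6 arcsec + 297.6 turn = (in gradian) 1.19e+05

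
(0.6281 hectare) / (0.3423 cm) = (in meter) 1.835e+06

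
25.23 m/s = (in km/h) 90.83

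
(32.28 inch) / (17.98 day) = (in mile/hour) 1.181e-06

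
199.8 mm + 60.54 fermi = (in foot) 0.6555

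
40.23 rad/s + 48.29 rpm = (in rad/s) 45.29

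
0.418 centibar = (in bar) 0.00418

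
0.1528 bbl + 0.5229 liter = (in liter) 24.82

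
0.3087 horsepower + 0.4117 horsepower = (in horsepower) 0.7204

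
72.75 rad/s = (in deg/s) 4168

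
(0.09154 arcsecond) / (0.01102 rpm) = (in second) 0.0003846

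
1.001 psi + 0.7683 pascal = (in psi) 1.001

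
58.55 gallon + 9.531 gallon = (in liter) 257.7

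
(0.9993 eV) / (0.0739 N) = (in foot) 7.108e-18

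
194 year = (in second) 6.118e+09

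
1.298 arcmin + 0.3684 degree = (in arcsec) 1404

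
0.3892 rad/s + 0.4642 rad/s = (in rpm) 8.149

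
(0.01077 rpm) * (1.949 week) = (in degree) 7.617e+04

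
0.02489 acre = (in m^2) 100.7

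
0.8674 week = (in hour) 145.7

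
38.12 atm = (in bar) 38.63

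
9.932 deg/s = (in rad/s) 0.1733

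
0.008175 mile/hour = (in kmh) 0.01316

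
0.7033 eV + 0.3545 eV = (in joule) 1.695e-19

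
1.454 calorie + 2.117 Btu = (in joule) 2240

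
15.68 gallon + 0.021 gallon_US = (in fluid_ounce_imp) 2092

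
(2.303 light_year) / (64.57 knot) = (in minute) 1.093e+13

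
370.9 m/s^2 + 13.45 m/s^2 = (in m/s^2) 384.3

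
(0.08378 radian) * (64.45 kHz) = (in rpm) 5.156e+04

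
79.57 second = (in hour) 0.0221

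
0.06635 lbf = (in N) 0.2951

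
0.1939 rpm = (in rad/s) 0.02031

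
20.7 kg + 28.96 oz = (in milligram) 2.152e+07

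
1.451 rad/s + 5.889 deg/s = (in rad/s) 1.554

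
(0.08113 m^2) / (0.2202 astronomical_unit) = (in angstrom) 0.02463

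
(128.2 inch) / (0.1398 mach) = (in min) 0.00114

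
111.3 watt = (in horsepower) 0.1493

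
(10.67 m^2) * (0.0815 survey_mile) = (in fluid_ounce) 4.732e+07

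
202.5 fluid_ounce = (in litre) 5.989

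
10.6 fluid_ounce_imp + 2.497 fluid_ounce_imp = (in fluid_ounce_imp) 13.1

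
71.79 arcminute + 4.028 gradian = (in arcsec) 1.736e+04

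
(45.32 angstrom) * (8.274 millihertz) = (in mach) 1.101e-13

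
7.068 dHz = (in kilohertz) 0.0007068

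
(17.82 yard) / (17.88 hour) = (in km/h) 0.0009113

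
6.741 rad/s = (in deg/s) 386.2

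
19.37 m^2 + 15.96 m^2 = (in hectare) 0.003533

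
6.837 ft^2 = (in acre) 0.000157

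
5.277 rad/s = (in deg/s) 302.3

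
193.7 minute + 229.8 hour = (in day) 9.71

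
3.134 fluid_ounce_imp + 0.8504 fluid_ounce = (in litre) 0.1142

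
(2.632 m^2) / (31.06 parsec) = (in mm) 2.746e-15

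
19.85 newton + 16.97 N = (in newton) 36.82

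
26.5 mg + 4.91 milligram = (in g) 0.03141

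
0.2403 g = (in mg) 240.3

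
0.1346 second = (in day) 1.558e-06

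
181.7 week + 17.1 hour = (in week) 181.8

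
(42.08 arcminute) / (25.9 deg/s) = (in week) 4.477e-08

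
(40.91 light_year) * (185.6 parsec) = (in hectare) 2.217e+32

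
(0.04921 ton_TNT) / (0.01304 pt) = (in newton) 4.476e+13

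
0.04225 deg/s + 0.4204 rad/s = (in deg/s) 24.13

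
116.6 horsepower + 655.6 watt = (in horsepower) 117.5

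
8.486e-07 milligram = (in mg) 8.486e-07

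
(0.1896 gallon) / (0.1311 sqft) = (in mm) 58.93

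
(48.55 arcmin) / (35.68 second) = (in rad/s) 0.0003958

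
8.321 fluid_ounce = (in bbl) 0.001548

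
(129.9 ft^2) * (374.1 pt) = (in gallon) 420.7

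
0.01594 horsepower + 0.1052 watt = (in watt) 11.99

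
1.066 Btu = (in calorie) 268.8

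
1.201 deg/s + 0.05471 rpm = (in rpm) 0.2549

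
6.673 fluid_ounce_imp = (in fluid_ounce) 6.411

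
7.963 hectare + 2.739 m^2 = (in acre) 19.68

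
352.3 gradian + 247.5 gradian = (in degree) 539.8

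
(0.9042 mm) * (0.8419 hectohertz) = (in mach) 0.0002236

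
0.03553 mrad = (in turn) 5.655e-06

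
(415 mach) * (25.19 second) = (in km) 3560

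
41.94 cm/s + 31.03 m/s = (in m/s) 31.45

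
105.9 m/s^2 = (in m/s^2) 105.9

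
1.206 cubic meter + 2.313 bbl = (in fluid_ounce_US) 5.321e+04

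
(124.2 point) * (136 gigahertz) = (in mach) 1.75e+07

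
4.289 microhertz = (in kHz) 4.289e-09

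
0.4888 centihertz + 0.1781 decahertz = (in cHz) 178.6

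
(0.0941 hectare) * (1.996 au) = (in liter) 2.81e+17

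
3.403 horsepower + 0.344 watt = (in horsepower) 3.403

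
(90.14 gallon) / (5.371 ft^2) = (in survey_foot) 2.244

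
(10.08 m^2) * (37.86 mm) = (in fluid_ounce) 1.29e+04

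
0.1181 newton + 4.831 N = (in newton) 4.949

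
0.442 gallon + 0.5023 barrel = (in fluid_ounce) 2757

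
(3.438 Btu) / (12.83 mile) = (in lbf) 0.03949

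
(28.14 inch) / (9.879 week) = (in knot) 2.325e-07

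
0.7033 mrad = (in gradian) 0.04477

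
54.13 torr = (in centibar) 7.217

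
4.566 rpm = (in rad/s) 0.4782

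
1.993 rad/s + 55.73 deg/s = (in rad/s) 2.966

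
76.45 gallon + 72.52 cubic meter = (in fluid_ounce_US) 2.462e+06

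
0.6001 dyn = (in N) 6.001e-06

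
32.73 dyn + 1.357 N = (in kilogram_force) 0.1384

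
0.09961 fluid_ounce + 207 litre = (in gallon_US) 54.68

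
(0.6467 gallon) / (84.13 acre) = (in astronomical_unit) 4.806e-20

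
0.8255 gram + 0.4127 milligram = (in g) 0.8259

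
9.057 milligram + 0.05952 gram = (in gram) 0.06858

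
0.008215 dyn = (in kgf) 8.377e-09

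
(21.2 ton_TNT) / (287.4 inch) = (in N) 1.215e+10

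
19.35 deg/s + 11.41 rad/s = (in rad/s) 11.75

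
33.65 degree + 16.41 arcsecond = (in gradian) 37.39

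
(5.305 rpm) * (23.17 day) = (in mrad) 1.112e+09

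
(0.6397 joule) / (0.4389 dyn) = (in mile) 90.57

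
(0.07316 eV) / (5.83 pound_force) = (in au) 3.021e-33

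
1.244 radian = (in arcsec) 2.566e+05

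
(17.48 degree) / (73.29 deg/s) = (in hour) 6.625e-05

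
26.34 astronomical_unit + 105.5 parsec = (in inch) 1.282e+20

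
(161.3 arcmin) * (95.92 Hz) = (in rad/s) 4.501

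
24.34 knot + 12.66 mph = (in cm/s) 1818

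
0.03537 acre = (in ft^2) 1541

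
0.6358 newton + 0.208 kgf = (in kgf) 0.2728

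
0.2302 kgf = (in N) 2.257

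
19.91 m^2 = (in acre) 0.00492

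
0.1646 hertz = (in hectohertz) 0.001646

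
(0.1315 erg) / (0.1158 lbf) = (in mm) 2.553e-05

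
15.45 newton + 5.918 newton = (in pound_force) 4.804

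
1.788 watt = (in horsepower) 0.002398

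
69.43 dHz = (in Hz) 6.943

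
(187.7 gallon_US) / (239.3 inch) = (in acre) 2.889e-05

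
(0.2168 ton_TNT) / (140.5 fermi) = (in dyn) 6.456e+26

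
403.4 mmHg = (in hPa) 537.8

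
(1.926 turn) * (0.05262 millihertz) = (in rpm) 0.006081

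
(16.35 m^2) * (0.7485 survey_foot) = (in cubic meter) 3.73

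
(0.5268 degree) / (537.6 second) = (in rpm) 0.0001633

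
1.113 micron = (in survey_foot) 3.652e-06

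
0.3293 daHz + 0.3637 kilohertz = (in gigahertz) 3.67e-07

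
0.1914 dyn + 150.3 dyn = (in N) 0.001505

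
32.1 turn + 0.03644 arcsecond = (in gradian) 1.284e+04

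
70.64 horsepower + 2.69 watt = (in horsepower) 70.64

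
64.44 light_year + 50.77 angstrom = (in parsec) 19.76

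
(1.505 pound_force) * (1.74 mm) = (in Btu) 1.104e-05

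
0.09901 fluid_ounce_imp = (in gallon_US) 0.0007432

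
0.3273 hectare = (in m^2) 3273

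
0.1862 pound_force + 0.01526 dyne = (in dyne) 8.283e+04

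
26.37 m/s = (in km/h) 94.93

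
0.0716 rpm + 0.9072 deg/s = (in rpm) 0.2228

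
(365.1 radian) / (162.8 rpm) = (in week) 3.541e-05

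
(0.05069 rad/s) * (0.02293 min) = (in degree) 3.996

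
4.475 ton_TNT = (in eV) 1.169e+29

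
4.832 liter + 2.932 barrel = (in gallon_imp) 103.6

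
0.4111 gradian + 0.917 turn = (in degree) 330.5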